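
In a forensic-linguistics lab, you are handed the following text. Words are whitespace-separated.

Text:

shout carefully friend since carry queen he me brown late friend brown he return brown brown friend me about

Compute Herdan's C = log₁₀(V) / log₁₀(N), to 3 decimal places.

0.844

N = 19, V = 12.
log₁₀(V) = 1.079181, log₁₀(N) = 1.278754
C = 1.079181 / 1.278754 = 0.844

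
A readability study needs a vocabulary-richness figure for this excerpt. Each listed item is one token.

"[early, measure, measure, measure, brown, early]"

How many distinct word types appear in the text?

Distinct types: {brown, early, measure}
V = 3

3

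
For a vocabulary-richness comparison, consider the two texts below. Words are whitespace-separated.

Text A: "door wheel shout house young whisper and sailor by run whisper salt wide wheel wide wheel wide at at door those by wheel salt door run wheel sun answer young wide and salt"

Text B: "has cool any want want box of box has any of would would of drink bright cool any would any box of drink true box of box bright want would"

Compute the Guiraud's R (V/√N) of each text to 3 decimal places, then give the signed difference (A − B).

0.959

A: V=16, N=33, R=2.785
B: V=10, N=30, R=1.826
Difference = 2.785 − 1.826 = 0.959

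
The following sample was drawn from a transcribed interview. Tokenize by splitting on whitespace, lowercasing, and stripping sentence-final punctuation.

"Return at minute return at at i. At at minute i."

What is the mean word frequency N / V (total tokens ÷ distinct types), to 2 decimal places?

N = 11 tokens, V = 4 types.
Mean frequency = N / V = 11 / 4 = 2.75

2.75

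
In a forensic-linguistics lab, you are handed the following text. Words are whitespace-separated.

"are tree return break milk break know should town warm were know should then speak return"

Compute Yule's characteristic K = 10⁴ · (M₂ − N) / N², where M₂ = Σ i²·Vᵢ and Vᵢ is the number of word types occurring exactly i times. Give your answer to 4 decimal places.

312.5000

Frequencies: return:2, break:2, know:2, should:2, are:1, tree:1, milk:1, town:1, warm:1, were:1, then:1, speak:1
N = 16. Frequency spectrum: V_1=8, V_2=4
M₂ = 1²·8 + 2²·4 = 24
K = 10000 × (24 − 16) / 16² = 312.5000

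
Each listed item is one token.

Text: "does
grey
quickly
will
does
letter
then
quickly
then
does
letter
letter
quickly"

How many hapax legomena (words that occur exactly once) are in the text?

Frequencies: does:3, quickly:3, letter:3, then:2, grey:1, will:1
Hapax (freq=1): grey, will

2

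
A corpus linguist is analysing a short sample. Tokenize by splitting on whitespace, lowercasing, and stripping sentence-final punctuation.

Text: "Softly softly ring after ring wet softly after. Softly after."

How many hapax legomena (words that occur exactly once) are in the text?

1

Frequencies: softly:4, after:3, ring:2, wet:1
Hapax (freq=1): wet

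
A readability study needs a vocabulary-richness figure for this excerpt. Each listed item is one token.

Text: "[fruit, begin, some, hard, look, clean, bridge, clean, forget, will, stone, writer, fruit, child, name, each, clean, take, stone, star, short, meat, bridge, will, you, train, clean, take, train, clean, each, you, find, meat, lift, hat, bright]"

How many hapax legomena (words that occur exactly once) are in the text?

14

Frequencies: clean:5, fruit:2, bridge:2, will:2, stone:2, each:2, take:2, meat:2, you:2, train:2, begin:1, some:1, hard:1, look:1, forget:1, writer:1, child:1, name:1, star:1, short:1, … (4 more, each freq 1)
Hapax (freq=1): begin, bright, child, find, forget, hard, hat, lift, look, name, short, some, star, writer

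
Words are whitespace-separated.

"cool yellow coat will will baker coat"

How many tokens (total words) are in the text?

7

Tokens: cool, yellow, coat, will, will, baker, coat
N = 7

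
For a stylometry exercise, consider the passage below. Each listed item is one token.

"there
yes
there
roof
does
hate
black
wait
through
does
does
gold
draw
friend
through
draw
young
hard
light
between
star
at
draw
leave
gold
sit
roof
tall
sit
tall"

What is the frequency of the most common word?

3

Frequencies: does:3, draw:3, there:2, roof:2, through:2, gold:2, sit:2, tall:2, yes:1, hate:1, black:1, wait:1, friend:1, young:1, hard:1, light:1, between:1, star:1, at:1, leave:1
Most common: 'does' with frequency 3.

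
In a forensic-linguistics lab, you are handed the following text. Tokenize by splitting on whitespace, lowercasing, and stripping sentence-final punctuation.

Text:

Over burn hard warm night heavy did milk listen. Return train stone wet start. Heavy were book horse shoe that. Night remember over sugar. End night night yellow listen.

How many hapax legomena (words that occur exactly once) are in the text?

Frequencies: night:4, over:2, heavy:2, listen:2, burn:1, hard:1, warm:1, did:1, milk:1, return:1, train:1, stone:1, wet:1, start:1, were:1, book:1, horse:1, shoe:1, that:1, remember:1, … (3 more, each freq 1)
Hapax (freq=1): book, burn, did, end, hard, horse, milk, remember, return, shoe, start, stone, sugar, that, train, warm, were, wet, yellow

19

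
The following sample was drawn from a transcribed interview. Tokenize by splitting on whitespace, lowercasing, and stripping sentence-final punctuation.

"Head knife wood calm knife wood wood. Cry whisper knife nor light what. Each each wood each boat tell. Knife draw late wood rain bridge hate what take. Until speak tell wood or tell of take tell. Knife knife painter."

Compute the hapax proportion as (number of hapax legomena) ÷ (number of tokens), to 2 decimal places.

0.43

Frequencies: knife:6, wood:6, tell:4, each:3, what:2, take:2, head:1, calm:1, cry:1, whisper:1, nor:1, light:1, boat:1, draw:1, late:1, rain:1, bridge:1, hate:1, until:1, speak:1, … (3 more, each freq 1)
Hapax count = 17; token count = 40.
Ratio = 17 / 40 = 0.43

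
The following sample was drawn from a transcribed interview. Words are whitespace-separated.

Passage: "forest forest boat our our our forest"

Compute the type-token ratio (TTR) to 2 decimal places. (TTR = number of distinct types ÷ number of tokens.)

0.43

N = 7 tokens, V = 3 types.
TTR = V / N = 3 / 7 = 0.43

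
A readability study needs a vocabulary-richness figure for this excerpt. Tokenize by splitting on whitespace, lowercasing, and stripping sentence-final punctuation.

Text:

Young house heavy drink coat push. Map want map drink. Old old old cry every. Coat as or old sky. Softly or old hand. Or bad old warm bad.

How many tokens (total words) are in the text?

29

Tokens: young, house, heavy, drink, coat, push, map, want, map, drink, old, old, old, cry, every, coat, as, or, old, sky, softly, or, old, hand, or, bad, old, warm, bad
N = 29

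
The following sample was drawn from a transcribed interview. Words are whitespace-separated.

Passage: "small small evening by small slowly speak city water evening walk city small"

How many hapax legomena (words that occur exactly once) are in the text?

Frequencies: small:4, evening:2, city:2, by:1, slowly:1, speak:1, water:1, walk:1
Hapax (freq=1): by, slowly, speak, walk, water

5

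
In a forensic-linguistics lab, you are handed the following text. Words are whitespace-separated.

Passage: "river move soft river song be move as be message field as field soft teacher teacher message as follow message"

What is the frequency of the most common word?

Frequencies: as:3, message:3, river:2, move:2, soft:2, be:2, field:2, teacher:2, song:1, follow:1
Most common: 'as' with frequency 3.

3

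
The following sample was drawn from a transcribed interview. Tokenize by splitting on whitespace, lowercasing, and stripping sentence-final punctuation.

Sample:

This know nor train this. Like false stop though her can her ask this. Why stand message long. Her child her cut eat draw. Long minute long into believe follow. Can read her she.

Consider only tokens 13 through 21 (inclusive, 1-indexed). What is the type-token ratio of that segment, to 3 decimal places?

0.889

Segment tokens 13–21: ask, this, why, stand, message, long, her, child, her
Segment N = 9, segment V = 8.
TTR = 8 / 9 = 0.889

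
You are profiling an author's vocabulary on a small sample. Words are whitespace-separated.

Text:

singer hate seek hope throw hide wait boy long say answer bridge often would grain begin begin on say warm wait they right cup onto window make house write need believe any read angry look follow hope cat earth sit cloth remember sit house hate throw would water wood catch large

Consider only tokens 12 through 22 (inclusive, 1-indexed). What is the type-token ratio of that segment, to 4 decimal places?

Segment tokens 12–22: bridge, often, would, grain, begin, begin, on, say, warm, wait, they
Segment N = 11, segment V = 10.
TTR = 10 / 11 = 0.9091

0.9091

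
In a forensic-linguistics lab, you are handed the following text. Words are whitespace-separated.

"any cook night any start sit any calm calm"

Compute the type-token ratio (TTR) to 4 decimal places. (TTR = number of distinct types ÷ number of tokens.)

N = 9 tokens, V = 6 types.
TTR = V / N = 6 / 9 = 0.6667

0.6667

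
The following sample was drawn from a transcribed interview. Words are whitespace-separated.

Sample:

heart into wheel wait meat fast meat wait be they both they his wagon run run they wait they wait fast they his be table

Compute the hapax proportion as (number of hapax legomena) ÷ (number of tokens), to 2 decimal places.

Frequencies: they:5, wait:4, meat:2, fast:2, be:2, his:2, run:2, heart:1, into:1, wheel:1, both:1, wagon:1, table:1
Hapax count = 6; token count = 25.
Ratio = 6 / 25 = 0.24

0.24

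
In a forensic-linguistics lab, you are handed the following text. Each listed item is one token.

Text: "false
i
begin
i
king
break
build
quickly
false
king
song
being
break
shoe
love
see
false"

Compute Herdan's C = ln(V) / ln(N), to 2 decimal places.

N = 17, V = 12.
ln(V) = 2.484907, ln(N) = 2.833213
C = 2.484907 / 2.833213 = 0.88

0.88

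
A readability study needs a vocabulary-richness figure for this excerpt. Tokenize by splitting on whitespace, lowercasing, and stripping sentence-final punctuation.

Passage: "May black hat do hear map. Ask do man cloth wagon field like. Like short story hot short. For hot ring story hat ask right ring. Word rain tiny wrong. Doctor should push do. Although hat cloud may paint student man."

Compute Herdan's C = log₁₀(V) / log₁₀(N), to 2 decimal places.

N = 41, V = 29.
log₁₀(V) = 1.462398, log₁₀(N) = 1.612784
C = 1.462398 / 1.612784 = 0.91

0.91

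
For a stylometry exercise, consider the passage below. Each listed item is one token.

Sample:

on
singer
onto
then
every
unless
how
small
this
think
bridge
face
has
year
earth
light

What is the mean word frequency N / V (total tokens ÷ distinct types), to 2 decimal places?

1.00

N = 16 tokens, V = 16 types.
Mean frequency = N / V = 16 / 16 = 1.00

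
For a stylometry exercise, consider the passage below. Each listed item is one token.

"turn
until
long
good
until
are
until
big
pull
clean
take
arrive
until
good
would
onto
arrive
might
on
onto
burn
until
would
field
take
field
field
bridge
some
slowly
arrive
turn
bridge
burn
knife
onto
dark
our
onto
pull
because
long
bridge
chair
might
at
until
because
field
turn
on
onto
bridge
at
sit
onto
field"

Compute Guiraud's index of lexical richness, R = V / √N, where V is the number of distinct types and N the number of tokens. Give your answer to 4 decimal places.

3.4438

N = 57, V = 26.
√N = 7.549834
R = 26 / 7.549834 = 3.4438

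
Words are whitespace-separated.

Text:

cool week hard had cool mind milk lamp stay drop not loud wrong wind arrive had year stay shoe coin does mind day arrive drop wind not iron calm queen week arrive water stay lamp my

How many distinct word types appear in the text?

Distinct types: {arrive, calm, coin, cool, day, does, drop, had, hard, iron, lamp, loud, milk, mind, my, not, queen, shoe, stay, water, week, wind, wrong, year}
V = 24

24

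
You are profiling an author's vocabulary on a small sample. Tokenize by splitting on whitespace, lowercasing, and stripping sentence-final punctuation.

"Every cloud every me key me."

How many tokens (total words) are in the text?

Tokens: every, cloud, every, me, key, me
N = 6

6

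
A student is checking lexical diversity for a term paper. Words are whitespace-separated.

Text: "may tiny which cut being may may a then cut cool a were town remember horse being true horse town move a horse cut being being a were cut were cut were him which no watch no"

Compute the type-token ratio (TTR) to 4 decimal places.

N = 37 tokens, V = 17 types.
TTR = V / N = 17 / 37 = 0.4595

0.4595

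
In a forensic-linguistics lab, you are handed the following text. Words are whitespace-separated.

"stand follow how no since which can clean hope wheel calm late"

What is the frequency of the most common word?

1

Frequencies: stand:1, follow:1, how:1, no:1, since:1, which:1, can:1, clean:1, hope:1, wheel:1, calm:1, late:1
Most common: 'stand' with frequency 1.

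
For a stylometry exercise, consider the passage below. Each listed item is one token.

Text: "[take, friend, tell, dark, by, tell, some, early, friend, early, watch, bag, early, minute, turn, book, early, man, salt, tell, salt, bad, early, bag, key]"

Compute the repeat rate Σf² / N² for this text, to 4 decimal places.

0.0912

Frequencies: early:5, tell:3, friend:2, bag:2, salt:2, take:1, dark:1, by:1, some:1, watch:1, minute:1, turn:1, book:1, man:1, bad:1, key:1
Σf² = 57; N² = 625
Repeat rate = 57 / 625 = 0.0912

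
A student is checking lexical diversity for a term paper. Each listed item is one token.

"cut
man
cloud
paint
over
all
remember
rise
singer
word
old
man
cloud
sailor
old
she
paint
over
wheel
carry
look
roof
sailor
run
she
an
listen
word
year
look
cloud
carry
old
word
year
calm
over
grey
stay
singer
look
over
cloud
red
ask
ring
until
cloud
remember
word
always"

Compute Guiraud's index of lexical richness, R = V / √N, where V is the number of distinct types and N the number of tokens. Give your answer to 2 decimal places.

4.06

N = 51, V = 29.
√N = 7.141428
R = 29 / 7.141428 = 4.06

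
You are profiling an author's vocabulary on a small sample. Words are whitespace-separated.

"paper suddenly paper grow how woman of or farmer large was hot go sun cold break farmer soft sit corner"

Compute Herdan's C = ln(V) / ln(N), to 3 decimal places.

N = 20, V = 18.
ln(V) = 2.890372, ln(N) = 2.995732
C = 2.890372 / 2.995732 = 0.965

0.965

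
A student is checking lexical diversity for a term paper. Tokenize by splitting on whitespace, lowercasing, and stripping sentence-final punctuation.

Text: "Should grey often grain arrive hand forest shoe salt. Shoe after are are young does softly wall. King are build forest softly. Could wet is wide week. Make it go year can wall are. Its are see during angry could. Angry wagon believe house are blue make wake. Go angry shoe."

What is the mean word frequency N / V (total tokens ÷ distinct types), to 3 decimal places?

1.417

N = 51 tokens, V = 36 types.
Mean frequency = N / V = 51 / 36 = 1.417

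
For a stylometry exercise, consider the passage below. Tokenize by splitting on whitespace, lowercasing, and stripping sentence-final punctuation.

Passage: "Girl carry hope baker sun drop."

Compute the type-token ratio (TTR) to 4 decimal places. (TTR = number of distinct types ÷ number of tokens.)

N = 6 tokens, V = 6 types.
TTR = V / N = 6 / 6 = 1.0000

1.0000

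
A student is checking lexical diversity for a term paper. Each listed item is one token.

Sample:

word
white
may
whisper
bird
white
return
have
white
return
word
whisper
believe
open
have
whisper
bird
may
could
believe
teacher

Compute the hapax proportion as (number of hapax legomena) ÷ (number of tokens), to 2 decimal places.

Frequencies: white:3, whisper:3, word:2, may:2, bird:2, return:2, have:2, believe:2, open:1, could:1, teacher:1
Hapax count = 3; token count = 21.
Ratio = 3 / 21 = 0.14

0.14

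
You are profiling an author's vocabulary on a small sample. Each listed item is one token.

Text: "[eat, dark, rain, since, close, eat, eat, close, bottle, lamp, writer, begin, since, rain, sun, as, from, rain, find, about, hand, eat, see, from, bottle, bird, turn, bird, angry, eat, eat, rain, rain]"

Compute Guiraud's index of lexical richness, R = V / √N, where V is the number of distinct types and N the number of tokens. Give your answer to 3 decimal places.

N = 33, V = 19.
√N = 5.744563
R = 19 / 5.744563 = 3.307

3.307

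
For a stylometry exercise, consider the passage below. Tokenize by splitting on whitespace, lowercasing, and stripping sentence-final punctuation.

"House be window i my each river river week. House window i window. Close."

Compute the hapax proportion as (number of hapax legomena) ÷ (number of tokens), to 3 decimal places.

0.357

Frequencies: window:3, house:2, i:2, river:2, be:1, my:1, each:1, week:1, close:1
Hapax count = 5; token count = 14.
Ratio = 5 / 14 = 0.357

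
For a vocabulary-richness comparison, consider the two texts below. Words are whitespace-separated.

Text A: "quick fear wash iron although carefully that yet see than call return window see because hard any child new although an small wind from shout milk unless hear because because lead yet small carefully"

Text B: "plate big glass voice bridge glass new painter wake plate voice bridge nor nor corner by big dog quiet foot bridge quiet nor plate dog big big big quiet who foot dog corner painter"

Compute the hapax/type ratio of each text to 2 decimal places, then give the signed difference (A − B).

A: hapax=21, V=27, ratio=0.78
B: hapax=4, V=15, ratio=0.27
Difference = 0.78 − 0.27 = 0.51

0.51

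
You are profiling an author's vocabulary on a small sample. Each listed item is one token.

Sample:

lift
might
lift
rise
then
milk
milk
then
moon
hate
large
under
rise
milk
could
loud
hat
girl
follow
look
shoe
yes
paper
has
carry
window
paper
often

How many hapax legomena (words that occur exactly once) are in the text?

Frequencies: milk:3, lift:2, rise:2, then:2, paper:2, might:1, moon:1, hate:1, large:1, under:1, could:1, loud:1, hat:1, girl:1, follow:1, look:1, shoe:1, yes:1, has:1, carry:1, … (2 more, each freq 1)
Hapax (freq=1): carry, could, follow, girl, has, hat, hate, large, look, loud, might, moon, often, shoe, under, window, yes

17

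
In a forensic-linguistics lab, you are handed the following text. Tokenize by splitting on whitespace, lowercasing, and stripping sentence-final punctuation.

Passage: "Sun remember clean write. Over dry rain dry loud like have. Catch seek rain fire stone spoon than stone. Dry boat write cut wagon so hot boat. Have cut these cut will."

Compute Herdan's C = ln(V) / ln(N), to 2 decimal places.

N = 32, V = 23.
ln(V) = 3.135494, ln(N) = 3.465736
C = 3.135494 / 3.465736 = 0.90

0.90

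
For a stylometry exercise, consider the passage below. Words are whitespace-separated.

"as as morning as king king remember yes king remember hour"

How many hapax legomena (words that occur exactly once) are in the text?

3

Frequencies: as:3, king:3, remember:2, morning:1, yes:1, hour:1
Hapax (freq=1): hour, morning, yes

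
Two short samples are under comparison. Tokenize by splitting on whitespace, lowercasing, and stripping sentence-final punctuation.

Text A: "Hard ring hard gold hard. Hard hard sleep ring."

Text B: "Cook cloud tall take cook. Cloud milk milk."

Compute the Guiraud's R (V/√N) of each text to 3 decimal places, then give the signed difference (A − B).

A: V=4, N=9, R=1.333
B: V=5, N=8, R=1.768
Difference = 1.333 − 1.768 = -0.435

-0.435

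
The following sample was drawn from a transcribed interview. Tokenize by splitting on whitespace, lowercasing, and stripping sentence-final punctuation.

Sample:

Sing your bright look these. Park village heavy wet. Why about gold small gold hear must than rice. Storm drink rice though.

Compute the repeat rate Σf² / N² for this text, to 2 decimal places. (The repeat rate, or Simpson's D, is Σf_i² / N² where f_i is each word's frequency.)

Frequencies: gold:2, rice:2, sing:1, your:1, bright:1, look:1, these:1, park:1, village:1, heavy:1, wet:1, why:1, about:1, small:1, hear:1, must:1, than:1, storm:1, drink:1, though:1
Σf² = 26; N² = 484
Repeat rate = 26 / 484 = 0.05

0.05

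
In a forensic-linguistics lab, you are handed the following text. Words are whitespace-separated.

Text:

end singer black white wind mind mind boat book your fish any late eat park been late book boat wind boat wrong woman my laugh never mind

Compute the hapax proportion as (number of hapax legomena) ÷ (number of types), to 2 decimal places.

Frequencies: mind:3, boat:3, wind:2, book:2, late:2, end:1, singer:1, black:1, white:1, your:1, fish:1, any:1, eat:1, park:1, been:1, wrong:1, woman:1, my:1, laugh:1, never:1
Hapax count = 15; type count = 20.
Ratio = 15 / 20 = 0.75

0.75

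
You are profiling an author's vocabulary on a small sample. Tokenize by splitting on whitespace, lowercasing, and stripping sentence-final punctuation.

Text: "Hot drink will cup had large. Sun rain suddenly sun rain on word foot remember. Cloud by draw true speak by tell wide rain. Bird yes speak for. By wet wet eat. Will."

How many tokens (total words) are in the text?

33

Tokens: hot, drink, will, cup, had, large, sun, rain, suddenly, sun, rain, on, word, foot, remember, cloud, by, draw, true, speak, by, tell, wide, rain, bird, yes, speak, for, by, wet, wet, eat, will
N = 33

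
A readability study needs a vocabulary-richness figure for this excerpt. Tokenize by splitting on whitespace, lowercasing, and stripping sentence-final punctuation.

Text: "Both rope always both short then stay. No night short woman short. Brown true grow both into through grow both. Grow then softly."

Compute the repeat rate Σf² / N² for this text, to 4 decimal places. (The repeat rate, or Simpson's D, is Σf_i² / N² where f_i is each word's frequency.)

0.0926

Frequencies: both:4, short:3, grow:3, then:2, rope:1, always:1, stay:1, no:1, night:1, woman:1, brown:1, true:1, into:1, through:1, softly:1
Σf² = 49; N² = 529
Repeat rate = 49 / 529 = 0.0926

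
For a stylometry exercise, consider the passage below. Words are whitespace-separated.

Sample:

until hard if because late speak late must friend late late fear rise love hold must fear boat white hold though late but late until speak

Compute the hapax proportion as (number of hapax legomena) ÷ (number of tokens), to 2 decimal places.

0.38

Frequencies: late:6, until:2, speak:2, must:2, fear:2, hold:2, hard:1, if:1, because:1, friend:1, rise:1, love:1, boat:1, white:1, though:1, but:1
Hapax count = 10; token count = 26.
Ratio = 10 / 26 = 0.38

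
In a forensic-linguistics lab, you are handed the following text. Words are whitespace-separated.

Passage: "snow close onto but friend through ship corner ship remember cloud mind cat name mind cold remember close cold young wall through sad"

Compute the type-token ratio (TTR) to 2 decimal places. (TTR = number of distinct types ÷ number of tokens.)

N = 23 tokens, V = 17 types.
TTR = V / N = 17 / 23 = 0.74

0.74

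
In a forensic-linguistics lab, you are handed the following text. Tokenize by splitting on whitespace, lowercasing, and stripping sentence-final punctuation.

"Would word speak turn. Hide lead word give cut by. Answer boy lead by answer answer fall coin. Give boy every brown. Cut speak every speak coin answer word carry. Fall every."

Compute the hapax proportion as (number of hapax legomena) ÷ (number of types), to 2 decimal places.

Frequencies: answer:4, word:3, speak:3, every:3, lead:2, give:2, cut:2, by:2, boy:2, fall:2, coin:2, would:1, turn:1, hide:1, brown:1, carry:1
Hapax count = 5; type count = 16.
Ratio = 5 / 16 = 0.31

0.31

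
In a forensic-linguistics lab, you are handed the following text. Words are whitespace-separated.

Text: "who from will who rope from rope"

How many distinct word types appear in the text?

4

Distinct types: {from, rope, who, will}
V = 4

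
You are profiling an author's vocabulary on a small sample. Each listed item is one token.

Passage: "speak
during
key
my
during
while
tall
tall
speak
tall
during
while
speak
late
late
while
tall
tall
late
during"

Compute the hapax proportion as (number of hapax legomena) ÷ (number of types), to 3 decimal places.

Frequencies: tall:5, during:4, speak:3, while:3, late:3, key:1, my:1
Hapax count = 2; type count = 7.
Ratio = 2 / 7 = 0.286

0.286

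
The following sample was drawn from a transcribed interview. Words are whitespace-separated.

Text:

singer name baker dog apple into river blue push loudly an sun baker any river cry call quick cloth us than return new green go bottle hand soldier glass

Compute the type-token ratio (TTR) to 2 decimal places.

N = 29 tokens, V = 27 types.
TTR = V / N = 27 / 29 = 0.93

0.93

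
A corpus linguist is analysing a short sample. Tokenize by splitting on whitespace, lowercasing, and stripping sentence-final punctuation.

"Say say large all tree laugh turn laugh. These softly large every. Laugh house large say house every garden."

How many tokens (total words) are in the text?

Tokens: say, say, large, all, tree, laugh, turn, laugh, these, softly, large, every, laugh, house, large, say, house, every, garden
N = 19

19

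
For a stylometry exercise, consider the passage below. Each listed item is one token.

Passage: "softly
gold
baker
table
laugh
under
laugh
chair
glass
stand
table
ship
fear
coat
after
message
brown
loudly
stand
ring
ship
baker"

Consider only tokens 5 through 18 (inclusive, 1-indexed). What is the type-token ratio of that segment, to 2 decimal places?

0.93

Segment tokens 5–18: laugh, under, laugh, chair, glass, stand, table, ship, fear, coat, after, message, brown, loudly
Segment N = 14, segment V = 13.
TTR = 13 / 14 = 0.93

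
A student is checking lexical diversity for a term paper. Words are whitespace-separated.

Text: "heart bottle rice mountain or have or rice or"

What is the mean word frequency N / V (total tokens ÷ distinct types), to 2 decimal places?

N = 9 tokens, V = 6 types.
Mean frequency = N / V = 9 / 6 = 1.50

1.50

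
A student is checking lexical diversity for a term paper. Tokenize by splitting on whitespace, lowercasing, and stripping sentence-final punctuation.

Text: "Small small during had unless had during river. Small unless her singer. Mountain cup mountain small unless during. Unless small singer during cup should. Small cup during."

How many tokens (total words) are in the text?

Tokens: small, small, during, had, unless, had, during, river, small, unless, her, singer, mountain, cup, mountain, small, unless, during, unless, small, singer, during, cup, should, small, cup, during
N = 27

27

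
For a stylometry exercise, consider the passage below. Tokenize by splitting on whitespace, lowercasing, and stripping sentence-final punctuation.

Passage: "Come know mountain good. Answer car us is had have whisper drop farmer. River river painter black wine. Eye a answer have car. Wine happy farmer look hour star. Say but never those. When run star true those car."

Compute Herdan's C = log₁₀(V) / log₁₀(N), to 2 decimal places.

N = 39, V = 30.
log₁₀(V) = 1.477121, log₁₀(N) = 1.591065
C = 1.477121 / 1.591065 = 0.93

0.93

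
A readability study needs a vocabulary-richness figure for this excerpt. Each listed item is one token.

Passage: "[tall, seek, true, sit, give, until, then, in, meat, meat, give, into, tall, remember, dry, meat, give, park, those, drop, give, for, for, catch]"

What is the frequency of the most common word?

Frequencies: give:4, meat:3, tall:2, for:2, seek:1, true:1, sit:1, until:1, then:1, in:1, into:1, remember:1, dry:1, park:1, those:1, drop:1, catch:1
Most common: 'give' with frequency 4.

4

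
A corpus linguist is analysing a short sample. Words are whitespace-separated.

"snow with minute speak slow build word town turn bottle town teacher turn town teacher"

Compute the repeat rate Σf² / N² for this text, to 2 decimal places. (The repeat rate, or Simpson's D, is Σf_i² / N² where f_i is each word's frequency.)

Frequencies: town:3, turn:2, teacher:2, snow:1, with:1, minute:1, speak:1, slow:1, build:1, word:1, bottle:1
Σf² = 25; N² = 225
Repeat rate = 25 / 225 = 0.11

0.11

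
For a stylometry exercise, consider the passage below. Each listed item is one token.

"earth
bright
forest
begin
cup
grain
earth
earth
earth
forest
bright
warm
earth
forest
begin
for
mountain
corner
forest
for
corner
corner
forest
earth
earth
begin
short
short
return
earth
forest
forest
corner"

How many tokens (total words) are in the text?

Tokens: earth, bright, forest, begin, cup, grain, earth, earth, earth, forest, bright, warm, earth, forest, begin, for, mountain, corner, forest, for, corner, corner, forest, earth, earth, begin, short, short, return, earth, forest, forest, corner
N = 33

33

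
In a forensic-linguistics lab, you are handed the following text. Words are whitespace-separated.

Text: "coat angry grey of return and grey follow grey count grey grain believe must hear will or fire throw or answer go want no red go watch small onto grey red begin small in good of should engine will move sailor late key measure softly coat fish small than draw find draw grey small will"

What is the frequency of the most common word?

6

Frequencies: grey:6, small:4, will:3, coat:2, of:2, or:2, go:2, red:2, draw:2, angry:1, return:1, and:1, follow:1, count:1, grain:1, believe:1, must:1, hear:1, fire:1, throw:1, … (19 more, each freq 1)
Most common: 'grey' with frequency 6.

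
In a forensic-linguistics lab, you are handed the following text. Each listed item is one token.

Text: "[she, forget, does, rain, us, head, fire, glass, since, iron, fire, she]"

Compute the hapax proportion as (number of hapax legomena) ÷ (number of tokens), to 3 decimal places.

Frequencies: she:2, fire:2, forget:1, does:1, rain:1, us:1, head:1, glass:1, since:1, iron:1
Hapax count = 8; token count = 12.
Ratio = 8 / 12 = 0.667

0.667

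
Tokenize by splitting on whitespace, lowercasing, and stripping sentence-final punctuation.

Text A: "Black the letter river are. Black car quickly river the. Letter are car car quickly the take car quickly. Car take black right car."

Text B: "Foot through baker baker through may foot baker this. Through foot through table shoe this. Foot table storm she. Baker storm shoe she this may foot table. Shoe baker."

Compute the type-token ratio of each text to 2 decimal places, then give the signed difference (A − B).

TTR(A) = 9/24 = 0.38
TTR(B) = 9/29 = 0.31
Difference = 0.38 − 0.31 = 0.07

0.07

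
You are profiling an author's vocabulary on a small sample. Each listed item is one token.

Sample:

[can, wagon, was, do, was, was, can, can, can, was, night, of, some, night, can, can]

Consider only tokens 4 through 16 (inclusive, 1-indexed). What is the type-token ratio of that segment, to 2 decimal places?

0.46

Segment tokens 4–16: do, was, was, can, can, can, was, night, of, some, night, can, can
Segment N = 13, segment V = 6.
TTR = 6 / 13 = 0.46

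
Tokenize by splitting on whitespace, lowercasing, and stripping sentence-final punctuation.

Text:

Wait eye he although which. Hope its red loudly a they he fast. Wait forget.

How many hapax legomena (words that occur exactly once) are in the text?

11

Frequencies: wait:2, he:2, eye:1, although:1, which:1, hope:1, its:1, red:1, loudly:1, a:1, they:1, fast:1, forget:1
Hapax (freq=1): a, although, eye, fast, forget, hope, its, loudly, red, they, which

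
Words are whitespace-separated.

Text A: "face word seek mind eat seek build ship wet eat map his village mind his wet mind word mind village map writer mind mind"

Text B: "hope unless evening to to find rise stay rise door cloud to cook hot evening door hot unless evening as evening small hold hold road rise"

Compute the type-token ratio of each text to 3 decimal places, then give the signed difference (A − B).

TTR(A) = 12/24 = 0.500
TTR(B) = 15/26 = 0.577
Difference = 0.500 − 0.577 = -0.077

-0.077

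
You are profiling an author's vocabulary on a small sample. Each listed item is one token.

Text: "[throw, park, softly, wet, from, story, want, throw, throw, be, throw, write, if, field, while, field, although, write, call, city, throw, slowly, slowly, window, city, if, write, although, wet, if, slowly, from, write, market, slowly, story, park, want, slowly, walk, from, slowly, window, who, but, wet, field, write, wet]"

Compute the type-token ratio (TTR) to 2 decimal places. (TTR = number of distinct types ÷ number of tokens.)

N = 49 tokens, V = 21 types.
TTR = V / N = 21 / 49 = 0.43

0.43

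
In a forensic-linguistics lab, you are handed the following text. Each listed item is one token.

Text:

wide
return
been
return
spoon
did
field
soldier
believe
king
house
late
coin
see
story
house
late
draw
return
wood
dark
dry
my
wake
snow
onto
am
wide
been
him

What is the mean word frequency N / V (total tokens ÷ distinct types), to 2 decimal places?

1.25

N = 30 tokens, V = 24 types.
Mean frequency = N / V = 30 / 24 = 1.25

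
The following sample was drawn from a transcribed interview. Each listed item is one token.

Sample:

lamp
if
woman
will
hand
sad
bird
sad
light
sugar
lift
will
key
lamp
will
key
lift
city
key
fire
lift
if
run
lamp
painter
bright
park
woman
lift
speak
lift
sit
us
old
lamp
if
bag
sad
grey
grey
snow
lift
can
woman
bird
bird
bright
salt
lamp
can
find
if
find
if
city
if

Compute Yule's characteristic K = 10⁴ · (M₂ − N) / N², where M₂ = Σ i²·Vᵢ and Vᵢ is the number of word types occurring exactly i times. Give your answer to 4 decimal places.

Frequencies: if:6, lift:6, lamp:5, woman:3, will:3, sad:3, bird:3, key:3, city:2, bright:2, grey:2, can:2, find:2, hand:1, light:1, sugar:1, fire:1, run:1, painter:1, park:1, … (7 more, each freq 1)
N = 56. Frequency spectrum: V_1=14, V_2=5, V_3=5, V_5=1, V_6=2
M₂ = 1²·14 + 2²·5 + 3²·5 + 5²·1 + 6²·2 = 176
K = 10000 × (176 − 56) / 56² = 382.6531

382.6531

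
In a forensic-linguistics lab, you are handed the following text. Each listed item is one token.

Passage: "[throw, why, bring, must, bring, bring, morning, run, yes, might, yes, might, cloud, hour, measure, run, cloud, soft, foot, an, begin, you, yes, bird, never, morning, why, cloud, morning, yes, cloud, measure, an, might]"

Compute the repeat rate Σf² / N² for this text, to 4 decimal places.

Frequencies: yes:4, cloud:4, bring:3, morning:3, might:3, why:2, run:2, measure:2, an:2, throw:1, must:1, hour:1, soft:1, foot:1, begin:1, you:1, bird:1, never:1
Σf² = 84; N² = 1156
Repeat rate = 84 / 1156 = 0.0727

0.0727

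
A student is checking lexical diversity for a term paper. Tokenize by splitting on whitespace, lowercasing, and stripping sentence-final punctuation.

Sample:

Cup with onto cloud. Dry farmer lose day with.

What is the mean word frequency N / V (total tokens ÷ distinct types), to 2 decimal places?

1.13

N = 9 tokens, V = 8 types.
Mean frequency = N / V = 9 / 8 = 1.13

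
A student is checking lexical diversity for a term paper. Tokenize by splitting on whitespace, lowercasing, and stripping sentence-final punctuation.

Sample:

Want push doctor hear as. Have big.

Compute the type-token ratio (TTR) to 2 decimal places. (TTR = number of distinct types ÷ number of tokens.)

1.00

N = 7 tokens, V = 7 types.
TTR = V / N = 7 / 7 = 1.00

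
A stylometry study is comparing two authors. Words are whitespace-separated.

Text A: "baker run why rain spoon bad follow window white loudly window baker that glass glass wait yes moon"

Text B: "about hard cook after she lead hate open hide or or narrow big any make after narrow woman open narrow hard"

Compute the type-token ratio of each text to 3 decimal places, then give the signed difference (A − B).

0.119

TTR(A) = 15/18 = 0.833
TTR(B) = 15/21 = 0.714
Difference = 0.833 − 0.714 = 0.119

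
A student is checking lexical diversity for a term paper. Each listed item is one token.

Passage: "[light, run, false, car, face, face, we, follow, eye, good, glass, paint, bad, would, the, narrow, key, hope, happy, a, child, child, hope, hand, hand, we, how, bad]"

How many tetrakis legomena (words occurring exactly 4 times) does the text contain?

Frequencies: face:2, we:2, bad:2, hope:2, child:2, hand:2, light:1, run:1, false:1, car:1, follow:1, eye:1, good:1, glass:1, paint:1, would:1, the:1, narrow:1, key:1, happy:1, … (2 more, each freq 1)
Words with frequency 4: (none)

0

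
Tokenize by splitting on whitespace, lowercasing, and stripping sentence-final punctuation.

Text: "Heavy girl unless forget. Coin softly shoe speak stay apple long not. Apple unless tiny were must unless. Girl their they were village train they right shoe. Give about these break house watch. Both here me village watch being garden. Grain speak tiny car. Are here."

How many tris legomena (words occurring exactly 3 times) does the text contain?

Frequencies: unless:3, girl:2, shoe:2, speak:2, apple:2, tiny:2, were:2, they:2, village:2, watch:2, here:2, heavy:1, forget:1, coin:1, softly:1, stay:1, long:1, not:1, must:1, their:1, … (14 more, each freq 1)
Words with frequency 3: unless

1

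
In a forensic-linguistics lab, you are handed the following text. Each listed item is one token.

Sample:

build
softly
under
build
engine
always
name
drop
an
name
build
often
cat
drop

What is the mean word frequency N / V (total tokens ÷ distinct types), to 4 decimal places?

1.4000

N = 14 tokens, V = 10 types.
Mean frequency = N / V = 14 / 10 = 1.4000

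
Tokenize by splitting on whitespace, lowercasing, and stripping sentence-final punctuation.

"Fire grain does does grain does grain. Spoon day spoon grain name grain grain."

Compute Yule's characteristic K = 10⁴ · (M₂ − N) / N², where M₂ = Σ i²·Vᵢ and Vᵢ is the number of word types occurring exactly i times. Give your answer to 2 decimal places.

Frequencies: grain:6, does:3, spoon:2, fire:1, day:1, name:1
N = 14. Frequency spectrum: V_1=3, V_2=1, V_3=1, V_6=1
M₂ = 1²·3 + 2²·1 + 3²·1 + 6²·1 = 52
K = 10000 × (52 − 14) / 14² = 1938.78

1938.78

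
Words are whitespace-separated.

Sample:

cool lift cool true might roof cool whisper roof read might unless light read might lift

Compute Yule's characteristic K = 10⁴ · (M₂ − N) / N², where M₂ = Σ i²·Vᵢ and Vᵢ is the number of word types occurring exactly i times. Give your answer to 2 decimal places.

Frequencies: cool:3, might:3, lift:2, roof:2, read:2, true:1, whisper:1, unless:1, light:1
N = 16. Frequency spectrum: V_1=4, V_2=3, V_3=2
M₂ = 1²·4 + 2²·3 + 3²·2 = 34
K = 10000 × (34 − 16) / 16² = 703.13

703.13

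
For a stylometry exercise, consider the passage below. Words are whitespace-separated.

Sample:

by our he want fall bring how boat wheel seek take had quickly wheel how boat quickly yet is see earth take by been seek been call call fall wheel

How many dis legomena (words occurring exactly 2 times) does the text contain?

9

Frequencies: wheel:3, by:2, fall:2, how:2, boat:2, seek:2, take:2, quickly:2, been:2, call:2, our:1, he:1, want:1, bring:1, had:1, yet:1, is:1, see:1, earth:1
Words with frequency 2: been, boat, by, call, fall, how, quickly, seek, take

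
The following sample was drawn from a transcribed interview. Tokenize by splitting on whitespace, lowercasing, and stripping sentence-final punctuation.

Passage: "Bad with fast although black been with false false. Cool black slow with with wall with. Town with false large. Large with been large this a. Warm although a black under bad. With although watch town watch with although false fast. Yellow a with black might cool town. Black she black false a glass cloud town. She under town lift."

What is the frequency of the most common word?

10

Frequencies: with:10, black:6, false:5, town:5, although:4, a:4, large:3, bad:2, fast:2, been:2, cool:2, under:2, watch:2, she:2, slow:1, wall:1, this:1, warm:1, yellow:1, might:1, … (3 more, each freq 1)
Most common: 'with' with frequency 10.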